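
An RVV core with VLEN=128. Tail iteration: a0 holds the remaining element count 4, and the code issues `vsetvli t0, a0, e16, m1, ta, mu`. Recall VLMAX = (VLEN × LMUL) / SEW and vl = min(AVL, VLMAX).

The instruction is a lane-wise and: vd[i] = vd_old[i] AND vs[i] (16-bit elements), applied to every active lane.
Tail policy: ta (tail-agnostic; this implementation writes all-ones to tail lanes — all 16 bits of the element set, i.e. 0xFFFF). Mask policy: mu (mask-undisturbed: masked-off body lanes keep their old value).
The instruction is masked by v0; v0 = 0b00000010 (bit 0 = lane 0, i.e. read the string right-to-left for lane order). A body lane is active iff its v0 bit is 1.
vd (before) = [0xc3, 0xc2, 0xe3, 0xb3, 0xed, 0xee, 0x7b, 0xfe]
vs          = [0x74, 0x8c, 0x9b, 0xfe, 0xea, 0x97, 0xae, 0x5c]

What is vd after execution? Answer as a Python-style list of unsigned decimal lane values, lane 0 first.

lanes per group: 128·1/16 = 8
vl = min(AVL, VLMAX) = min(4, 8) = 4
lane  0: mask-off/keep ⇒ 0xc3
lane  1: and(0xc2,0x8c) ⇒ 0x80
lane  2: mask-off/keep ⇒ 0xe3
lane  3: mask-off/keep ⇒ 0xb3
lane  4: tail/ones ⇒ 0xffff
lane  5: tail/ones ⇒ 0xffff
lane  6: tail/ones ⇒ 0xffff
lane  7: tail/ones ⇒ 0xffff

vd = [195, 128, 227, 179, 65535, 65535, 65535, 65535]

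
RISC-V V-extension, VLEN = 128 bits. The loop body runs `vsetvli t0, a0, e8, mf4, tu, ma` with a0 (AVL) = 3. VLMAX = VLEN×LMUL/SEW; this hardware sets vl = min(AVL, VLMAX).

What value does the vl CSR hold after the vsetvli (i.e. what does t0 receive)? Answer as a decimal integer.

vl = 3

lanes per group: 128·1/4/8 = 4
vl = min(AVL, VLMAX) = min(3, 4) = 3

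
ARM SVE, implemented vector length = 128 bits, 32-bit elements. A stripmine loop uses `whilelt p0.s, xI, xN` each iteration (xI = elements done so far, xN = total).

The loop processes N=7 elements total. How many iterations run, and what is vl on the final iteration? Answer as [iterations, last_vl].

[iterations, last_vl] = [2, 3]

128-bit reg / 32-bit elem → 4 lanes
N=7: ⌈7/4⌉ = 2 iters; last vl = 7 − 1×4 = 3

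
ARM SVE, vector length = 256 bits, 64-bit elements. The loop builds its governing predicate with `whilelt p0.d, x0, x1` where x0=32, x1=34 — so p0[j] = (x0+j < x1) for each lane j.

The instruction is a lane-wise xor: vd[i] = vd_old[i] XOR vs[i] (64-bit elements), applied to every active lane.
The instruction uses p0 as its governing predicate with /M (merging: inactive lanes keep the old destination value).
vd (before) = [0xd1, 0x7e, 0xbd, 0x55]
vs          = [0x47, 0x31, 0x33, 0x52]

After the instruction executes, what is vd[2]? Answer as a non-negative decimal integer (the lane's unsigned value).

vd[2] = 189

register lanes = 256/64 = 4
whilelt: lane j active iff 32+j < 34 → j < 2 → 2 active
lane  0: xor(0xd1,0x47) ⇒ 0x96
lane  1: xor(0x7e,0x31) ⇒ 0x4f
lane  2: tail/keep ⇒ 0xbd
lane  3: tail/keep ⇒ 0x55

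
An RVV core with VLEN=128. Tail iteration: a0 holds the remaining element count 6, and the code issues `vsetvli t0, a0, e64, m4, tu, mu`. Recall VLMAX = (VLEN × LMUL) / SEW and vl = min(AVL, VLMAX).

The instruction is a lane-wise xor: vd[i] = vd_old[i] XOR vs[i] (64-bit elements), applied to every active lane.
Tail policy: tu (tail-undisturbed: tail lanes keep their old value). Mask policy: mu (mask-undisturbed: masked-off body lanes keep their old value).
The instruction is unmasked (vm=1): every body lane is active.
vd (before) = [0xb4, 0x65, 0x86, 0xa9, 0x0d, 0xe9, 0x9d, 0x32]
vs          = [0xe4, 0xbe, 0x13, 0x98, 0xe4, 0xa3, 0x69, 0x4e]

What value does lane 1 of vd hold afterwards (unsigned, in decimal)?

VLMAX = (128 × 4) / 64 = 8 lanes
vl ← min(6, 8) = 6
  i=0: xor(0xb4,0xe4) → 80
  i=1: xor(0x65,0xbe) → 219
  i=2: xor(0x86,0x13) → 149
  i=3: xor(0xa9,0x98) → 49
  i=4: xor(0x0d,0xe4) → 233
  i=5: xor(0xe9,0xa3) → 74
  i=6: tail/keep → 157
  i=7: tail/keep → 50

vd[1] = 219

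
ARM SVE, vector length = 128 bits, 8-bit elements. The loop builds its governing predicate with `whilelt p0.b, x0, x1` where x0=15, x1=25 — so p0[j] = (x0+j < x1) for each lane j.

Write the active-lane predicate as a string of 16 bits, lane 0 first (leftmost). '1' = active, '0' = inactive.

predicate = 1111111111000000

lane count: 128 div 8 = 16
p0[j] = (15+j < 25); true for j=0..9 → 10 lanes set
bits (lane 0 leftmost): 1111111111000000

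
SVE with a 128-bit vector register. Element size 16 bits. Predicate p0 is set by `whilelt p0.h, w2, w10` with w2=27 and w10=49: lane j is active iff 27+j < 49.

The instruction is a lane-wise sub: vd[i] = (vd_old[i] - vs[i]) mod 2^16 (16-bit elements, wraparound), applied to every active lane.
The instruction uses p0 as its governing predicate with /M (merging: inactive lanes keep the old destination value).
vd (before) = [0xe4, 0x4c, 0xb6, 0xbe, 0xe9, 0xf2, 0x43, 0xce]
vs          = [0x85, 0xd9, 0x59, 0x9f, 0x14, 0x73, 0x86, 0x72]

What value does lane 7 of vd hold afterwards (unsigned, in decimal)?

vd[7] = 92

register lanes = 128/16 = 8
p0[j] = (27+j < 49); true for j=0..7 → 8 lanes set
  i=0: sub(0xe4,0x85) → 95
  i=1: sub(0x4c,0xd9) → 65395
  i=2: sub(0xb6,0x59) → 93
  i=3: sub(0xbe,0x9f) → 31
  i=4: sub(0xe9,0x14) → 213
  i=5: sub(0xf2,0x73) → 127
  i=6: sub(0x43,0x86) → 65469
  i=7: sub(0xce,0x72) → 92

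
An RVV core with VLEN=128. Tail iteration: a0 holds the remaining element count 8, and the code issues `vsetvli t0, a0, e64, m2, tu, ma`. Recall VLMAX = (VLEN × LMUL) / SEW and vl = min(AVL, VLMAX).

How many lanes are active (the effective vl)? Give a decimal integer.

vl = 4

VLMAX = (128 × 2) / 64 = 4 lanes
vl = min(AVL, VLMAX) = min(8, 4) = 4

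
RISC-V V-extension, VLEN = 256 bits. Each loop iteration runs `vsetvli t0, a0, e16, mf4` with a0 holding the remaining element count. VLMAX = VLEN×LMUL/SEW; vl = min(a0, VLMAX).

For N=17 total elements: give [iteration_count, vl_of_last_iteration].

VLMAX = VLEN×LMUL/SEW = 256×1/4/16 = 4
N=17: ⌈17/4⌉ = 5 iters; last vl = 17 − 4×4 = 1

[iterations, last_vl] = [5, 1]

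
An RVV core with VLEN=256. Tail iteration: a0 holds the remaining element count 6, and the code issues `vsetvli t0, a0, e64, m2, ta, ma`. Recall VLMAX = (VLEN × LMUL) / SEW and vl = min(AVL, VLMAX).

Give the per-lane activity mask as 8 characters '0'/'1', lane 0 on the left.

predicate = 11111100

VLMAX = (256 × 2) / 64 = 8 lanes
vl = min(AVL, VLMAX) = min(6, 8) = 6
bits (lane 0 leftmost): 11111100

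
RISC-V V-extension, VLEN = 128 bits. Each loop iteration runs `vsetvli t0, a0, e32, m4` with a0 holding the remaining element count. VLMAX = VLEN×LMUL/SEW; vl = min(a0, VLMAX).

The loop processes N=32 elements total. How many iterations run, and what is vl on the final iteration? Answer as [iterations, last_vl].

lanes per group: 128·4/32 = 16
N=32: ⌈32/16⌉ = 2 iters; last vl = 32 − 1×16 = 16

[iterations, last_vl] = [2, 16]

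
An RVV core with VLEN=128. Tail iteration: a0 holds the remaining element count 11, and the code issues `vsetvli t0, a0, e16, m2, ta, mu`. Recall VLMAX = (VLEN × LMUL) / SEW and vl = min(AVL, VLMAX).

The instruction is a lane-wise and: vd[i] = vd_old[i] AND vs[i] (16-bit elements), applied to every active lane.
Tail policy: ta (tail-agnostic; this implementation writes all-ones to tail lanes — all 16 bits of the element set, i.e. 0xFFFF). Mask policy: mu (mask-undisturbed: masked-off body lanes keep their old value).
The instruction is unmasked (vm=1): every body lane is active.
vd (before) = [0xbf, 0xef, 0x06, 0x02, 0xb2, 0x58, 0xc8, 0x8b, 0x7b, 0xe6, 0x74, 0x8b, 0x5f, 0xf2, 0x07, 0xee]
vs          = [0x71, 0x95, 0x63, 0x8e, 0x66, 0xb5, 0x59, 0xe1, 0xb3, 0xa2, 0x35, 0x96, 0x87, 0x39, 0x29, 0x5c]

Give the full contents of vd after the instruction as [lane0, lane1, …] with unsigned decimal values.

VLMAX = (128 × 2) / 16 = 16 lanes
AVL=11 ≤ VLMAX=16, so vl = 11
lane  0: and(0xbf,0x71) ⇒ 0x31
lane  1: and(0xef,0x95) ⇒ 0x85
lane  2: and(0x06,0x63) ⇒ 0x02
lane  3: and(0x02,0x8e) ⇒ 0x02
lane  4: and(0xb2,0x66) ⇒ 0x22
lane  5: and(0x58,0xb5) ⇒ 0x10
lane  6: and(0xc8,0x59) ⇒ 0x48
lane  7: and(0x8b,0xe1) ⇒ 0x81
lane  8: and(0x7b,0xb3) ⇒ 0x33
lane  9: and(0xe6,0xa2) ⇒ 0xa2
lane 10: and(0x74,0x35) ⇒ 0x34
lane 11: tail/ones ⇒ 0xffff
lane 12: tail/ones ⇒ 0xffff
lane 13: tail/ones ⇒ 0xffff
lane 14: tail/ones ⇒ 0xffff
lane 15: tail/ones ⇒ 0xffff

vd = [49, 133, 2, 2, 34, 16, 72, 129, 51, 162, 52, 65535, 65535, 65535, 65535, 65535]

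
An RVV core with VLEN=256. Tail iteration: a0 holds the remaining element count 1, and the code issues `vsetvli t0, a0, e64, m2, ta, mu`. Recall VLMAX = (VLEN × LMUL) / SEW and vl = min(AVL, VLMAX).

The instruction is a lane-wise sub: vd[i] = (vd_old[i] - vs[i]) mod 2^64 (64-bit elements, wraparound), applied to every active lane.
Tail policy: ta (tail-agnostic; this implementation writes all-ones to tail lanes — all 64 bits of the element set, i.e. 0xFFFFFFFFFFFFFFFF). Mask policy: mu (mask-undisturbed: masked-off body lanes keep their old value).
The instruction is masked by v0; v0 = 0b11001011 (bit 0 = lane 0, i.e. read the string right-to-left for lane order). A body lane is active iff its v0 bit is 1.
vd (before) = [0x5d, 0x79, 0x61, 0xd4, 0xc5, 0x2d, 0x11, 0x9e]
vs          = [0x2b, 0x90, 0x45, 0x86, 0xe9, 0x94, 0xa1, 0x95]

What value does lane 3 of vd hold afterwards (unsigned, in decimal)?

vd[3] = 18446744073709551615

lanes per group: 256·2/64 = 8
vl = min(AVL, VLMAX) = min(1, 8) = 1
[0] sub(0x5d,0x2b) = 0x32
[1] tail/ones = 0xffffffffffffffff
[2] tail/ones = 0xffffffffffffffff
[3] tail/ones = 0xffffffffffffffff
[4] tail/ones = 0xffffffffffffffff
[5] tail/ones = 0xffffffffffffffff
[6] tail/ones = 0xffffffffffffffff
[7] tail/ones = 0xffffffffffffffff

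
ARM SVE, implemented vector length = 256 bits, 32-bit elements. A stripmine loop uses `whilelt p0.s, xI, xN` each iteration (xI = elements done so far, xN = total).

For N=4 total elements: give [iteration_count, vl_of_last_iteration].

[iterations, last_vl] = [1, 4]

256-bit reg / 32-bit elem → 8 lanes
N=4: ⌈4/8⌉ = 1 iters; last vl = 4 − 0×8 = 4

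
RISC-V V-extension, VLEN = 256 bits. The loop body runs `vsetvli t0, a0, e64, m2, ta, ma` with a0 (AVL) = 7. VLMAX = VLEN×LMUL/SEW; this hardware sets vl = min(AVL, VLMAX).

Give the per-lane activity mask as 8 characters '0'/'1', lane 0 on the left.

lanes per group: 256·2/64 = 8
AVL=7 ≤ VLMAX=8, so vl = 7
bits (lane 0 leftmost): 11111110

predicate = 11111110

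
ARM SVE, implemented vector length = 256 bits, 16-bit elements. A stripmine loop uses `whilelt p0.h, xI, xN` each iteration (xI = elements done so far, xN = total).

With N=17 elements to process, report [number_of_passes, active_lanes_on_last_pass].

lane count: 256 div 16 = 16
N=17: ⌈17/16⌉ = 2 iters; last vl = 17 − 1×16 = 1

[iterations, last_vl] = [2, 1]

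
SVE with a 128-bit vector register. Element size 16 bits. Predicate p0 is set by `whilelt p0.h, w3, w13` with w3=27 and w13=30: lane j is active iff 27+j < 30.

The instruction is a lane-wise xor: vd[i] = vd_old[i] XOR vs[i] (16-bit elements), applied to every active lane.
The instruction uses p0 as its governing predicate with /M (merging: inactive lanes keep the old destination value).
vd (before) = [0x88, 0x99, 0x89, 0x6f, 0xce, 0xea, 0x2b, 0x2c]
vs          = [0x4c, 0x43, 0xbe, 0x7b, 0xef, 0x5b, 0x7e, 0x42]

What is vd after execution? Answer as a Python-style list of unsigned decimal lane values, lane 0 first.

vd = [196, 218, 55, 111, 206, 234, 43, 44]

128-bit reg / 16-bit elem → 8 lanes
p0[j] = (27+j < 30); true for j=0..2 → 3 lanes set
[0] xor(0x88,0x4c) = 0xc4
[1] xor(0x99,0x43) = 0xda
[2] xor(0x89,0xbe) = 0x37
[3] tail/keep = 0x6f
[4] tail/keep = 0xce
[5] tail/keep = 0xea
[6] tail/keep = 0x2b
[7] tail/keep = 0x2c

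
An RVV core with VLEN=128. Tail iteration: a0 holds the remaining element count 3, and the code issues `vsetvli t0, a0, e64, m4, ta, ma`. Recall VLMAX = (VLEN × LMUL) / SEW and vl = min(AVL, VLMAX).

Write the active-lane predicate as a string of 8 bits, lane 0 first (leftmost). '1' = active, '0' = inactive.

VLMAX = VLEN×LMUL/SEW = 128×4/64 = 8
vl = min(AVL, VLMAX) = min(3, 8) = 3
bits (lane 0 leftmost): 11100000

predicate = 11100000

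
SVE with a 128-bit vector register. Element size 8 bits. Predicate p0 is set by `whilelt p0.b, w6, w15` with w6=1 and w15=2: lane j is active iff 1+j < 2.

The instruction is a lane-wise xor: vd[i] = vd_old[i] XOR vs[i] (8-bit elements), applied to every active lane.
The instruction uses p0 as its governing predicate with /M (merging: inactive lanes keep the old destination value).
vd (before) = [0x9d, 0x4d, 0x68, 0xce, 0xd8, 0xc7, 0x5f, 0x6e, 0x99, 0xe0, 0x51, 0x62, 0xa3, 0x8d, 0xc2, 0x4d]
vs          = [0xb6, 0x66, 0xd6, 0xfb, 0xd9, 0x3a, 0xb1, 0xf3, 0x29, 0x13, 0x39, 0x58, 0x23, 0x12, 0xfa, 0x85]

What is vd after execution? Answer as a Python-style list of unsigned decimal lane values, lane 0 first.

vd = [43, 77, 104, 206, 216, 199, 95, 110, 153, 224, 81, 98, 163, 141, 194, 77]

128-bit reg / 8-bit elem → 16 lanes
active while 1+j < 2, i.e. j ∈ [0,1) capped at 16 ⇒ 1
vd[0] xor(0x9d,0xb6) -> 0x2b
vd[1] tail/keep -> 0x4d
vd[2] tail/keep -> 0x68
vd[3] tail/keep -> 0xce
vd[4] tail/keep -> 0xd8
vd[5] tail/keep -> 0xc7
vd[6] tail/keep -> 0x5f
vd[7] tail/keep -> 0x6e
vd[8] tail/keep -> 0x99
vd[9] tail/keep -> 0xe0
vd[10] tail/keep -> 0x51
vd[11] tail/keep -> 0x62
vd[12] tail/keep -> 0xa3
vd[13] tail/keep -> 0x8d
vd[14] tail/keep -> 0xc2
vd[15] tail/keep -> 0x4d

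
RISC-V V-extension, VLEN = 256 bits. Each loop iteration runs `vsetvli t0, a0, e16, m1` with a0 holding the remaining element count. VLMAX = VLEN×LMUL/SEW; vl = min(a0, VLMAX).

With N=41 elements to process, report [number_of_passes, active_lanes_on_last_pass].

lanes per group: 256·1/16 = 16
N=41: ⌈41/16⌉ = 3 iters; last vl = 41 − 2×16 = 9

[iterations, last_vl] = [3, 9]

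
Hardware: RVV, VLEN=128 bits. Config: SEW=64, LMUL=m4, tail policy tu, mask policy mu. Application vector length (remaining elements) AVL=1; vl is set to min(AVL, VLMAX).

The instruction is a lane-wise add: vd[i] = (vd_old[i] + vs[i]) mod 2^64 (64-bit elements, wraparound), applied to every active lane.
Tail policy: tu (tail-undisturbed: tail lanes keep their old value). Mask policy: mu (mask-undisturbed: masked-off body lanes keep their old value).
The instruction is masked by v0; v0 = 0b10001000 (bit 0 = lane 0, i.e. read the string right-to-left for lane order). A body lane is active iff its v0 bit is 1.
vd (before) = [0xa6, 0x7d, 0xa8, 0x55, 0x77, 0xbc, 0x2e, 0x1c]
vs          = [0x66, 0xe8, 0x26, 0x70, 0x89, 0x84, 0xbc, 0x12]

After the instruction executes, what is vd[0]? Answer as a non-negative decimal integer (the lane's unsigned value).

VLMAX = (128 × 4) / 64 = 8 lanes
AVL=1 ≤ VLMAX=8, so vl = 1
  i=0: mask-off/keep → 166
  i=1: tail/keep → 125
  i=2: tail/keep → 168
  i=3: tail/keep → 85
  i=4: tail/keep → 119
  i=5: tail/keep → 188
  i=6: tail/keep → 46
  i=7: tail/keep → 28

vd[0] = 166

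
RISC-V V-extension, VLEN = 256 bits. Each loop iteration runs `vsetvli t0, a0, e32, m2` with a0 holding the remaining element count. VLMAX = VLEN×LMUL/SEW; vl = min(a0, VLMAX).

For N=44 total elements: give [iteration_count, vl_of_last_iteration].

[iterations, last_vl] = [3, 12]

lanes per group: 256·2/32 = 16
iterations = ceil(44/16) = 3; final-pass vl = 12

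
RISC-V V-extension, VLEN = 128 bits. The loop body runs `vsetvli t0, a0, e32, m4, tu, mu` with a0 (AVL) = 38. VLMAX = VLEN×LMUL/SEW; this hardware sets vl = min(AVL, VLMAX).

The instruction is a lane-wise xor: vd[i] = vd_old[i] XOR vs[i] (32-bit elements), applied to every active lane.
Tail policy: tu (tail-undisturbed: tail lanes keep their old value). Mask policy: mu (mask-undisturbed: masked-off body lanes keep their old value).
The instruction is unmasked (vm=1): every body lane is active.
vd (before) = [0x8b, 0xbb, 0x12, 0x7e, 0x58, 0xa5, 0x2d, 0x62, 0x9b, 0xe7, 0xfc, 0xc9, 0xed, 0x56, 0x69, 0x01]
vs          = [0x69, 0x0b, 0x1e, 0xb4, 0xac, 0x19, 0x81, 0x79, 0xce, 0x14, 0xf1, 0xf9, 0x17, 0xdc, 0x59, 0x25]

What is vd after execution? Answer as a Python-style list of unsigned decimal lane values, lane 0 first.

vd = [226, 176, 12, 202, 244, 188, 172, 27, 85, 243, 13, 48, 250, 138, 48, 36]

lanes per group: 128·4/32 = 16
vl ← min(38, 16) = 16
[0] xor(0x8b,0x69) = 0xe2
[1] xor(0xbb,0x0b) = 0xb0
[2] xor(0x12,0x1e) = 0x0c
[3] xor(0x7e,0xb4) = 0xca
[4] xor(0x58,0xac) = 0xf4
[5] xor(0xa5,0x19) = 0xbc
[6] xor(0x2d,0x81) = 0xac
[7] xor(0x62,0x79) = 0x1b
[8] xor(0x9b,0xce) = 0x55
[9] xor(0xe7,0x14) = 0xf3
[10] xor(0xfc,0xf1) = 0x0d
[11] xor(0xc9,0xf9) = 0x30
[12] xor(0xed,0x17) = 0xfa
[13] xor(0x56,0xdc) = 0x8a
[14] xor(0x69,0x59) = 0x30
[15] xor(0x01,0x25) = 0x24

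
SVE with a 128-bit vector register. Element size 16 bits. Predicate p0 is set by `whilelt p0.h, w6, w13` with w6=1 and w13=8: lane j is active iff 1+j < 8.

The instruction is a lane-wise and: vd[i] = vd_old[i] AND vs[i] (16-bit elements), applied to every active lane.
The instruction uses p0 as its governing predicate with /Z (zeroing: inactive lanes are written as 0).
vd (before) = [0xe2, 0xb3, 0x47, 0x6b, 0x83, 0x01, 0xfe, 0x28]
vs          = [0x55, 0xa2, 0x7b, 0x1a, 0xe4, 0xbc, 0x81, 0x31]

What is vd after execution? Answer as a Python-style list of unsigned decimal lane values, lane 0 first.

lane count: 128 div 16 = 8
p0[j] = (1+j < 8); true for j=0..6 → 7 lanes set
lane  0: and(0xe2,0x55) ⇒ 0x40
lane  1: and(0xb3,0xa2) ⇒ 0xa2
lane  2: and(0x47,0x7b) ⇒ 0x43
lane  3: and(0x6b,0x1a) ⇒ 0x0a
lane  4: and(0x83,0xe4) ⇒ 0x80
lane  5: and(0x01,0xbc) ⇒ 0x00
lane  6: and(0xfe,0x81) ⇒ 0x80
lane  7: tail/zero ⇒ 0x00

vd = [64, 162, 67, 10, 128, 0, 128, 0]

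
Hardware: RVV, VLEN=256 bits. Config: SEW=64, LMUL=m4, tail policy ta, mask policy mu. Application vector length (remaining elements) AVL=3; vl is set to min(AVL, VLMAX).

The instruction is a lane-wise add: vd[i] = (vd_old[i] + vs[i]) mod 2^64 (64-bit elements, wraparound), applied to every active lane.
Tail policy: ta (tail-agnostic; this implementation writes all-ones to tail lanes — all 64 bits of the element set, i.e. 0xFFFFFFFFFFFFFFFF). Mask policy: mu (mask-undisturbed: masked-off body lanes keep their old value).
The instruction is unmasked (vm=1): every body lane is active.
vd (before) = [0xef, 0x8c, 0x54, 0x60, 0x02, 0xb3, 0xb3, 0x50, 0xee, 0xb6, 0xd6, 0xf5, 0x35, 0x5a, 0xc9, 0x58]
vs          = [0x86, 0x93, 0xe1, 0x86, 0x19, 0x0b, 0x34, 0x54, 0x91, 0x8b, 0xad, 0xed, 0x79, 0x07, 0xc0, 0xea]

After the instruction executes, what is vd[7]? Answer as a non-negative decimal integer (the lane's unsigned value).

lanes per group: 256·4/64 = 16
AVL=3 ≤ VLMAX=16, so vl = 3
lane  0: add(0xef,0x86) ⇒ 0x175
lane  1: add(0x8c,0x93) ⇒ 0x11f
lane  2: add(0x54,0xe1) ⇒ 0x135
lane  3: tail/ones ⇒ 0xffffffffffffffff
lane  4: tail/ones ⇒ 0xffffffffffffffff
lane  5: tail/ones ⇒ 0xffffffffffffffff
lane  6: tail/ones ⇒ 0xffffffffffffffff
lane  7: tail/ones ⇒ 0xffffffffffffffff
lane  8: tail/ones ⇒ 0xffffffffffffffff
lane  9: tail/ones ⇒ 0xffffffffffffffff
lane 10: tail/ones ⇒ 0xffffffffffffffff
lane 11: tail/ones ⇒ 0xffffffffffffffff
lane 12: tail/ones ⇒ 0xffffffffffffffff
lane 13: tail/ones ⇒ 0xffffffffffffffff
lane 14: tail/ones ⇒ 0xffffffffffffffff
lane 15: tail/ones ⇒ 0xffffffffffffffff

vd[7] = 18446744073709551615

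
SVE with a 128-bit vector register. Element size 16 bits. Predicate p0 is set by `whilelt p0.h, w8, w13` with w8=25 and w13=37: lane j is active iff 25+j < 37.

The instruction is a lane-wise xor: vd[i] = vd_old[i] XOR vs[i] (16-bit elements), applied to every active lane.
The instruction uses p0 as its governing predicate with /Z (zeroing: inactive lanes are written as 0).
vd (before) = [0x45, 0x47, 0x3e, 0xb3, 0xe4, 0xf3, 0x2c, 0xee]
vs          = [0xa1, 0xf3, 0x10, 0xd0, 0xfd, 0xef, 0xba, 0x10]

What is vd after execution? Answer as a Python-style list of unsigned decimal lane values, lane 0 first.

128-bit reg / 16-bit elem → 8 lanes
active while 25+j < 37, i.e. j ∈ [0,12) capped at 8 ⇒ 8
lane  0: xor(0x45,0xa1) ⇒ 0xe4
lane  1: xor(0x47,0xf3) ⇒ 0xb4
lane  2: xor(0x3e,0x10) ⇒ 0x2e
lane  3: xor(0xb3,0xd0) ⇒ 0x63
lane  4: xor(0xe4,0xfd) ⇒ 0x19
lane  5: xor(0xf3,0xef) ⇒ 0x1c
lane  6: xor(0x2c,0xba) ⇒ 0x96
lane  7: xor(0xee,0x10) ⇒ 0xfe

vd = [228, 180, 46, 99, 25, 28, 150, 254]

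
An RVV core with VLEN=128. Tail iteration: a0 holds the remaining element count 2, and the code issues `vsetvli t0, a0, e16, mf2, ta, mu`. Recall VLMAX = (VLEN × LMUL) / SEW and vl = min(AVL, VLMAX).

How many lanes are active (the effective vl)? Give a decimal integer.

VLMAX = (128 × 1/2) / 16 = 4 lanes
vl ← min(2, 4) = 2

vl = 2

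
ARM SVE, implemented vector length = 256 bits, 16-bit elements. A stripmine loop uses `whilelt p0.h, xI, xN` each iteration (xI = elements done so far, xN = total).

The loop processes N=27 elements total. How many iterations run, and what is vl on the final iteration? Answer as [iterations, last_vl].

lane count: 256 div 16 = 16
iterations = ceil(27/16) = 2; final-pass vl = 11

[iterations, last_vl] = [2, 11]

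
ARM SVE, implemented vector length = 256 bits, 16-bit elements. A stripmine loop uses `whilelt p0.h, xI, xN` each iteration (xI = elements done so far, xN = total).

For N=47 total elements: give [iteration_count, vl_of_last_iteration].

[iterations, last_vl] = [3, 15]

lane count: 256 div 16 = 16
47 elements at 16/iter → 3 passes, remainder 15 on the last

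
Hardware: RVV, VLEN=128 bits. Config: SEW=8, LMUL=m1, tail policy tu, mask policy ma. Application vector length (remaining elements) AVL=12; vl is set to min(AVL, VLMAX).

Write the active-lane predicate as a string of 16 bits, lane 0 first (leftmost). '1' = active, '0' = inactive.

VLMAX = VLEN×LMUL/SEW = 128×1/8 = 16
vl ← min(12, 16) = 12
bits (lane 0 leftmost): 1111111111110000

predicate = 1111111111110000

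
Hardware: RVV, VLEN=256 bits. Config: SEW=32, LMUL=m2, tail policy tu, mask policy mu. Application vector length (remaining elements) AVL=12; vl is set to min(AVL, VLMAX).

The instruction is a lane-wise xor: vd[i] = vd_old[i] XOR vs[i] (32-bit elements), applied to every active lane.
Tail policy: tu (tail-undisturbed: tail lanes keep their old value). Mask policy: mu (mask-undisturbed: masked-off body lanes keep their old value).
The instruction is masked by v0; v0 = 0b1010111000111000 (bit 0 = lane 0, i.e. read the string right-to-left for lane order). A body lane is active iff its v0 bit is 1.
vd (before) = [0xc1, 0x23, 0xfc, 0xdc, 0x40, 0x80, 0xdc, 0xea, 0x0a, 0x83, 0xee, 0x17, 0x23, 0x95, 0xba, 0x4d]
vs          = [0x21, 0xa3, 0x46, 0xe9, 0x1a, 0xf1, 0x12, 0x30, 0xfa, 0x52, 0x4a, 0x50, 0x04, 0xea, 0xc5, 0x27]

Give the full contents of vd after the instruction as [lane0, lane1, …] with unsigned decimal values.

vd = [193, 35, 252, 53, 90, 113, 220, 234, 10, 209, 164, 71, 35, 149, 186, 77]

lanes per group: 256·2/32 = 16
AVL=12 ≤ VLMAX=16, so vl = 12
[0] mask-off/keep = 0xc1
[1] mask-off/keep = 0x23
[2] mask-off/keep = 0xfc
[3] xor(0xdc,0xe9) = 0x35
[4] xor(0x40,0x1a) = 0x5a
[5] xor(0x80,0xf1) = 0x71
[6] mask-off/keep = 0xdc
[7] mask-off/keep = 0xea
[8] mask-off/keep = 0x0a
[9] xor(0x83,0x52) = 0xd1
[10] xor(0xee,0x4a) = 0xa4
[11] xor(0x17,0x50) = 0x47
[12] tail/keep = 0x23
[13] tail/keep = 0x95
[14] tail/keep = 0xba
[15] tail/keep = 0x4d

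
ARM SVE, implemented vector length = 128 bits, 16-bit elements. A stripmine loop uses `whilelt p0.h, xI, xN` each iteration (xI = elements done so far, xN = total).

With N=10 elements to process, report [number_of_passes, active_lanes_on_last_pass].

register lanes = 128/16 = 8
iterations = ceil(10/8) = 2; final-pass vl = 2

[iterations, last_vl] = [2, 2]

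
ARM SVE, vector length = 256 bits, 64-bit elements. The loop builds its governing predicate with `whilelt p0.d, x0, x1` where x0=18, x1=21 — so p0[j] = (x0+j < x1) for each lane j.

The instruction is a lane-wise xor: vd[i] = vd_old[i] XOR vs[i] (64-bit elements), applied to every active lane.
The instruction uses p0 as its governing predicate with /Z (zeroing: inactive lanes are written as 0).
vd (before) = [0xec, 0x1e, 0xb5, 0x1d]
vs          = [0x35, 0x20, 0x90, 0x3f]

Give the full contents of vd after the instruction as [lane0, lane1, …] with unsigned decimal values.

vd = [217, 62, 37, 0]

register lanes = 256/64 = 4
active while 18+j < 21, i.e. j ∈ [0,3) capped at 4 ⇒ 3
[0] xor(0xec,0x35) = 0xd9
[1] xor(0x1e,0x20) = 0x3e
[2] xor(0xb5,0x90) = 0x25
[3] tail/zero = 0x00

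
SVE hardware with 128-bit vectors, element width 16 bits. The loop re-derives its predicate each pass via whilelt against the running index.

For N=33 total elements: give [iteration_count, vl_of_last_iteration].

[iterations, last_vl] = [5, 1]

register lanes = 128/16 = 8
N=33: ⌈33/8⌉ = 5 iters; last vl = 33 − 4×8 = 1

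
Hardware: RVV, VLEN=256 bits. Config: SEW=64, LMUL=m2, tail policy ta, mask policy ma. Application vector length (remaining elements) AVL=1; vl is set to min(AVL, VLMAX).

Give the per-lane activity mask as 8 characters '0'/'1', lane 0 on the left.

lanes per group: 256·2/64 = 8
vl = min(AVL, VLMAX) = min(1, 8) = 1
bits (lane 0 leftmost): 10000000

predicate = 10000000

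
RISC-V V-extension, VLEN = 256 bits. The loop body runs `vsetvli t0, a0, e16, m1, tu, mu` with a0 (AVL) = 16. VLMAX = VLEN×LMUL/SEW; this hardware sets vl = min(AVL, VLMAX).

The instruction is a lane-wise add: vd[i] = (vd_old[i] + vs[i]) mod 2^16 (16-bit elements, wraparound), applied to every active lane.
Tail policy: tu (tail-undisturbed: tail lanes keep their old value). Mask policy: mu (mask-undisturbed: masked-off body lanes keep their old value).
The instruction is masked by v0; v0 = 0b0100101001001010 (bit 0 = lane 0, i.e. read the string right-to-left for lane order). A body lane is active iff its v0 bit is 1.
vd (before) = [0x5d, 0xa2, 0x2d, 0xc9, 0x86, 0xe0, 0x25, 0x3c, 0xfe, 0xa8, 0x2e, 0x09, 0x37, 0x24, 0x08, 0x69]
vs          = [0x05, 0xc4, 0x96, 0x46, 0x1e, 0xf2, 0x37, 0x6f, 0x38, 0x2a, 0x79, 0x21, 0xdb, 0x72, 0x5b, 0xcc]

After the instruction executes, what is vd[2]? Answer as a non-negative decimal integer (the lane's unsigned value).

lanes per group: 256·1/16 = 16
vl ← min(16, 16) = 16
vd[0] mask-off/keep -> 0x5d
vd[1] add(0xa2,0xc4) -> 0x166
vd[2] mask-off/keep -> 0x2d
vd[3] add(0xc9,0x46) -> 0x10f
vd[4] mask-off/keep -> 0x86
vd[5] mask-off/keep -> 0xe0
vd[6] add(0x25,0x37) -> 0x5c
vd[7] mask-off/keep -> 0x3c
vd[8] mask-off/keep -> 0xfe
vd[9] add(0xa8,0x2a) -> 0xd2
vd[10] mask-off/keep -> 0x2e
vd[11] add(0x09,0x21) -> 0x2a
vd[12] mask-off/keep -> 0x37
vd[13] mask-off/keep -> 0x24
vd[14] add(0x08,0x5b) -> 0x63
vd[15] mask-off/keep -> 0x69

vd[2] = 45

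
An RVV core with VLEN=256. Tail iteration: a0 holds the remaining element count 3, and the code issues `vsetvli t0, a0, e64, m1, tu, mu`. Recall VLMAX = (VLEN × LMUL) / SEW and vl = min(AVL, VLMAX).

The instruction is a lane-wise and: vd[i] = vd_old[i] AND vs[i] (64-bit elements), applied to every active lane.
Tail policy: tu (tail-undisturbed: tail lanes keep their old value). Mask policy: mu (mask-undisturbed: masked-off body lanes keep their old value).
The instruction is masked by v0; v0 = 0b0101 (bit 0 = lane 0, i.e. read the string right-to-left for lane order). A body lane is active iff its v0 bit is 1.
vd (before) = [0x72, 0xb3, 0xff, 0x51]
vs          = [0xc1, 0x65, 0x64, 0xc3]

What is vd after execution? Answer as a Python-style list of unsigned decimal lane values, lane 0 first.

VLMAX = VLEN×LMUL/SEW = 256×1/64 = 4
vl = min(AVL, VLMAX) = min(3, 4) = 3
lane  0: and(0x72,0xc1) ⇒ 0x40
lane  1: mask-off/keep ⇒ 0xb3
lane  2: and(0xff,0x64) ⇒ 0x64
lane  3: tail/keep ⇒ 0x51

vd = [64, 179, 100, 81]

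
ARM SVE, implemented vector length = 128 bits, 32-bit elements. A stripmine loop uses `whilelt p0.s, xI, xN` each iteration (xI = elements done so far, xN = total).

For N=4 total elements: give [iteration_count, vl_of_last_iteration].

[iterations, last_vl] = [1, 4]

register lanes = 128/32 = 4
iterations = ceil(4/4) = 1; final-pass vl = 4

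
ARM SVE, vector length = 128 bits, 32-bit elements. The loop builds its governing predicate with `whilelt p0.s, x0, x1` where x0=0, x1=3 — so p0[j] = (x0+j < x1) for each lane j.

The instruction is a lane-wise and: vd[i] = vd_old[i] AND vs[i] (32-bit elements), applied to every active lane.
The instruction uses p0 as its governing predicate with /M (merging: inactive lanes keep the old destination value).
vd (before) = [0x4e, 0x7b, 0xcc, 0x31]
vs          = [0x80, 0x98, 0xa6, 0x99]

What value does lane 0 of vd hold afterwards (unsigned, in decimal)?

128-bit reg / 32-bit elem → 4 lanes
whilelt: lane j active iff 0+j < 3 → j < 3 → 3 active
vd[0] and(0x4e,0x80) -> 0x00
vd[1] and(0x7b,0x98) -> 0x18
vd[2] and(0xcc,0xa6) -> 0x84
vd[3] tail/keep -> 0x31

vd[0] = 0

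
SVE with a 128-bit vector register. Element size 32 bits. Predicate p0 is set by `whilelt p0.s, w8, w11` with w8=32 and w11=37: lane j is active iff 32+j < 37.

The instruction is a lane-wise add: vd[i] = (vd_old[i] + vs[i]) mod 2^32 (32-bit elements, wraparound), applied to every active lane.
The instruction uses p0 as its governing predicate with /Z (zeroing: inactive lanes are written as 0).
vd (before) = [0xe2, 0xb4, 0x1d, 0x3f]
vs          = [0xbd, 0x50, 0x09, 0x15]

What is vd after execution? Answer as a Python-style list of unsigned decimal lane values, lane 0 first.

vd = [415, 260, 38, 84]

128-bit reg / 32-bit elem → 4 lanes
active while 32+j < 37, i.e. j ∈ [0,5) capped at 4 ⇒ 4
  i=0: add(0xe2,0xbd) → 415
  i=1: add(0xb4,0x50) → 260
  i=2: add(0x1d,0x09) → 38
  i=3: add(0x3f,0x15) → 84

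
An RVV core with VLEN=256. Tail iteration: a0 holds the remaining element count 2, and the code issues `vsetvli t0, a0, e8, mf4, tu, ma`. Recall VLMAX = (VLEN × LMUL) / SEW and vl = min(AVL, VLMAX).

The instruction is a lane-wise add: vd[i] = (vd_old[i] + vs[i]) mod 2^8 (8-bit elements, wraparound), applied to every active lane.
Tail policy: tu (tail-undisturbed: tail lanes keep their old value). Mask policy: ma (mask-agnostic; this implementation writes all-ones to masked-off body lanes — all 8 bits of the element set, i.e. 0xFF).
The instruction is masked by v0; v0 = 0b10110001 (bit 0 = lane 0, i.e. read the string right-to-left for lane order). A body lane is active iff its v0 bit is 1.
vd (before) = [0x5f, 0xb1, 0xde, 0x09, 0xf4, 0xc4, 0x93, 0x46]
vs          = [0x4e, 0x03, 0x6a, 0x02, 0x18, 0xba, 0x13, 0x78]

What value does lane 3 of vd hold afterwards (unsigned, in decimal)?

vd[3] = 9

VLMAX = (256 × 1/4) / 8 = 8 lanes
AVL=2 ≤ VLMAX=8, so vl = 2
[0] add(0x5f,0x4e) = 0xad
[1] mask-off/ones = 0xff
[2] tail/keep = 0xde
[3] tail/keep = 0x09
[4] tail/keep = 0xf4
[5] tail/keep = 0xc4
[6] tail/keep = 0x93
[7] tail/keep = 0x46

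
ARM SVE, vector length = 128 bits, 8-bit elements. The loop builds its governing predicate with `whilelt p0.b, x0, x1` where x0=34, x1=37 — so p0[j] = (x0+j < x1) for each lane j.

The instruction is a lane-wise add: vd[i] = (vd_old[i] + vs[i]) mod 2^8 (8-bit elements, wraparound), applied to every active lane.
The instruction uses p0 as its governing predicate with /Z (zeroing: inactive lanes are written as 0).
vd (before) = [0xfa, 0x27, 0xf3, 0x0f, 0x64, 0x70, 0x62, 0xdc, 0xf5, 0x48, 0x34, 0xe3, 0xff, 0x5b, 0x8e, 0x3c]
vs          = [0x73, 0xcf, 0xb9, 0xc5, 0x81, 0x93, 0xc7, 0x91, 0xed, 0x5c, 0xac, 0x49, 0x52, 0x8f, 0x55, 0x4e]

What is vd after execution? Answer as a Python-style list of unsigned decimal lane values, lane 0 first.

register lanes = 128/8 = 16
active while 34+j < 37, i.e. j ∈ [0,3) capped at 16 ⇒ 3
[0] add(0xfa,0x73) = 0x6d
[1] add(0x27,0xcf) = 0xf6
[2] add(0xf3,0xb9) = 0xac
[3] tail/zero = 0x00
[4] tail/zero = 0x00
[5] tail/zero = 0x00
[6] tail/zero = 0x00
[7] tail/zero = 0x00
[8] tail/zero = 0x00
[9] tail/zero = 0x00
[10] tail/zero = 0x00
[11] tail/zero = 0x00
[12] tail/zero = 0x00
[13] tail/zero = 0x00
[14] tail/zero = 0x00
[15] tail/zero = 0x00

vd = [109, 246, 172, 0, 0, 0, 0, 0, 0, 0, 0, 0, 0, 0, 0, 0]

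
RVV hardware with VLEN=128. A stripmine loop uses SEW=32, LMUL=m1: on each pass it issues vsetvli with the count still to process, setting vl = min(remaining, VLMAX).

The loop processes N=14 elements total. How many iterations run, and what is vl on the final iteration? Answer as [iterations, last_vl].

[iterations, last_vl] = [4, 2]

VLMAX = (128 × 1) / 32 = 4 lanes
N=14: ⌈14/4⌉ = 4 iters; last vl = 14 − 3×4 = 2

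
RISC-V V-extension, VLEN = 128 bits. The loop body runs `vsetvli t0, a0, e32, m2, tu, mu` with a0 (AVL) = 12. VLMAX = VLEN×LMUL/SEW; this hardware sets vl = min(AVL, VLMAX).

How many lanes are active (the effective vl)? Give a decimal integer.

lanes per group: 128·2/32 = 8
vl = min(AVL, VLMAX) = min(12, 8) = 8

vl = 8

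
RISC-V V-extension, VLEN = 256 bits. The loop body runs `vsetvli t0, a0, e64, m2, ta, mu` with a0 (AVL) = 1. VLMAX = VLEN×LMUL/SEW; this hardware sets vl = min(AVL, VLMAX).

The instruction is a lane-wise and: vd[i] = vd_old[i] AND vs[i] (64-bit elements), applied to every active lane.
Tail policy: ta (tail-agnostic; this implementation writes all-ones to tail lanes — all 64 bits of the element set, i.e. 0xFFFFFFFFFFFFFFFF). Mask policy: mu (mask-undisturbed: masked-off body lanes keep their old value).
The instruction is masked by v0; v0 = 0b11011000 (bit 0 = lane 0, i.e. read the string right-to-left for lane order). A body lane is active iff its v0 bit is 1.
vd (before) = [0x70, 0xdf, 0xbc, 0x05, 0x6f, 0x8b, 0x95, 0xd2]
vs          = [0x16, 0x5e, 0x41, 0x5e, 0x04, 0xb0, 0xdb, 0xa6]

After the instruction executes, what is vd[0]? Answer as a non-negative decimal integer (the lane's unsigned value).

VLMAX = VLEN×LMUL/SEW = 256×2/64 = 8
vl = min(AVL, VLMAX) = min(1, 8) = 1
  i=0: mask-off/keep → 112
  i=1: tail/ones → 18446744073709551615
  i=2: tail/ones → 18446744073709551615
  i=3: tail/ones → 18446744073709551615
  i=4: tail/ones → 18446744073709551615
  i=5: tail/ones → 18446744073709551615
  i=6: tail/ones → 18446744073709551615
  i=7: tail/ones → 18446744073709551615

vd[0] = 112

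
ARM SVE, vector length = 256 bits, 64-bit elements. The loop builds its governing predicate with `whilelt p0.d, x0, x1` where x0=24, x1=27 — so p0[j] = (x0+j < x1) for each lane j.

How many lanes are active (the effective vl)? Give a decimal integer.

vl = 3

lane count: 256 div 64 = 4
p0[j] = (24+j < 27); true for j=0..2 → 3 lanes set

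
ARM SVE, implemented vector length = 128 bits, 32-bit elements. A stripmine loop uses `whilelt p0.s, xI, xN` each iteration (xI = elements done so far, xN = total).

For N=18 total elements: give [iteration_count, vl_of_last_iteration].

[iterations, last_vl] = [5, 2]

lane count: 128 div 32 = 4
N=18: ⌈18/4⌉ = 5 iters; last vl = 18 − 4×4 = 2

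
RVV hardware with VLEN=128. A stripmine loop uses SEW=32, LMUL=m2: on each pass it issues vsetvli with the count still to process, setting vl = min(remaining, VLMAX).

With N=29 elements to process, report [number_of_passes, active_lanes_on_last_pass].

VLMAX = (128 × 2) / 32 = 8 lanes
N=29: ⌈29/8⌉ = 4 iters; last vl = 29 − 3×8 = 5

[iterations, last_vl] = [4, 5]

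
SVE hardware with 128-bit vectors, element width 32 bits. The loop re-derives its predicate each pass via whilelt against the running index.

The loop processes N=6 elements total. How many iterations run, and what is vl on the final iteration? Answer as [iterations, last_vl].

[iterations, last_vl] = [2, 2]

register lanes = 128/32 = 4
N=6: ⌈6/4⌉ = 2 iters; last vl = 6 − 1×4 = 2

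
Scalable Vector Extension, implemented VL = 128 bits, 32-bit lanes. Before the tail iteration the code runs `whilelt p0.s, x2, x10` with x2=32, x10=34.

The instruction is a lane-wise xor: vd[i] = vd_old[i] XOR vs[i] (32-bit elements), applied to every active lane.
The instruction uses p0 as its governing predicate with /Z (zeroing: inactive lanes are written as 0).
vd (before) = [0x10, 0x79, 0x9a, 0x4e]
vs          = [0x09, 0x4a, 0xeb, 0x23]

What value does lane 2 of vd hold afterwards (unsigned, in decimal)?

vd[2] = 0

register lanes = 128/32 = 4
active while 32+j < 34, i.e. j ∈ [0,2) capped at 4 ⇒ 2
[0] xor(0x10,0x09) = 0x19
[1] xor(0x79,0x4a) = 0x33
[2] tail/zero = 0x00
[3] tail/zero = 0x00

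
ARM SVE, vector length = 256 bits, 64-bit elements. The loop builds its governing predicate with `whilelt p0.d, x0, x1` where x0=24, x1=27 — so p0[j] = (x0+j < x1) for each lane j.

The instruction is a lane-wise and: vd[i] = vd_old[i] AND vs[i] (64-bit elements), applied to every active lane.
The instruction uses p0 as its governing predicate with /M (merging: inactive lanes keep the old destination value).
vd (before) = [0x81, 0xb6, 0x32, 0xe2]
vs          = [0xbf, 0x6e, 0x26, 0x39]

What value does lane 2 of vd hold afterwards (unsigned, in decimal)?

register lanes = 256/64 = 4
whilelt: lane j active iff 24+j < 27 → j < 3 → 3 active
vd[0] and(0x81,0xbf) -> 0x81
vd[1] and(0xb6,0x6e) -> 0x26
vd[2] and(0x32,0x26) -> 0x22
vd[3] tail/keep -> 0xe2

vd[2] = 34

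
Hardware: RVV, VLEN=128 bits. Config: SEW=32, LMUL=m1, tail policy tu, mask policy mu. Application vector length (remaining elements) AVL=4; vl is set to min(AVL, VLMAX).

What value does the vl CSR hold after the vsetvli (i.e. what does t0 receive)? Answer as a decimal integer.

vl = 4

VLMAX = (128 × 1) / 32 = 4 lanes
vl ← min(4, 4) = 4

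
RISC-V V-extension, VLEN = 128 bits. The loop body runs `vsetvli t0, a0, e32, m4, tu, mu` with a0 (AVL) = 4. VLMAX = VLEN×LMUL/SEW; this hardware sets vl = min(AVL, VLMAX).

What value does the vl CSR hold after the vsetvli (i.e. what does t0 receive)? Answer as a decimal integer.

lanes per group: 128·4/32 = 16
vl ← min(4, 16) = 4

vl = 4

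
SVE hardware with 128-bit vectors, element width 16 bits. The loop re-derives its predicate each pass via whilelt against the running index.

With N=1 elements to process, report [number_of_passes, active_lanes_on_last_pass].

register lanes = 128/16 = 8
iterations = ceil(1/8) = 1; final-pass vl = 1

[iterations, last_vl] = [1, 1]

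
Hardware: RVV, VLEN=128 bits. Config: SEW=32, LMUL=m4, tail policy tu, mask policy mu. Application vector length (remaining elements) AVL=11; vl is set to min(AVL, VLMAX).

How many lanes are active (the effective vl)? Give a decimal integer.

vl = 11

VLMAX = VLEN×LMUL/SEW = 128×4/32 = 16
vl = min(AVL, VLMAX) = min(11, 16) = 11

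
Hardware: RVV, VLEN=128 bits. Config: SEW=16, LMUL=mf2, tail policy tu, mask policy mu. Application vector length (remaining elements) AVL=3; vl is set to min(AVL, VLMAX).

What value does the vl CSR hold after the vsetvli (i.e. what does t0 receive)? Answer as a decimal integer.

VLMAX = (128 × 1/2) / 16 = 4 lanes
vl ← min(3, 4) = 3

vl = 3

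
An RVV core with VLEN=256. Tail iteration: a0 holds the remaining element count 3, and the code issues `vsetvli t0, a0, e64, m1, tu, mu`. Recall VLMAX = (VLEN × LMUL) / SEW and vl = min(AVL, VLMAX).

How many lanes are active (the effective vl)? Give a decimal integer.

VLMAX = VLEN×LMUL/SEW = 256×1/64 = 4
vl ← min(3, 4) = 3

vl = 3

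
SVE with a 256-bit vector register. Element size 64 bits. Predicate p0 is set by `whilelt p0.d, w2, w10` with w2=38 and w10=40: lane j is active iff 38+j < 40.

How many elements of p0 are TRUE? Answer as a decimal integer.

256-bit reg / 64-bit elem → 4 lanes
whilelt: lane j active iff 38+j < 40 → j < 2 → 2 active

vl = 2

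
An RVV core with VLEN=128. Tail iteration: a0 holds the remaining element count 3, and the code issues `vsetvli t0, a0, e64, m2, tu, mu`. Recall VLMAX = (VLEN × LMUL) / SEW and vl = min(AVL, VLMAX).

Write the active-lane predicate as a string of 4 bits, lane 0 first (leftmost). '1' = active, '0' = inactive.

predicate = 1110

VLMAX = (128 × 2) / 64 = 4 lanes
AVL=3 ≤ VLMAX=4, so vl = 3
bits (lane 0 leftmost): 1110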